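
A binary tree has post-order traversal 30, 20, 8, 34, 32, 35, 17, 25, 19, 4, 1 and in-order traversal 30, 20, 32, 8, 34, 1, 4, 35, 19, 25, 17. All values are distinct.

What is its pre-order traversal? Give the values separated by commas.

1, 32, 20, 30, 34, 8, 4, 19, 35, 25, 17

The last element of post-order is the root; it splits in-order into left and right subtrees.
Root 1: left subtree has 5 nodes {30, 20, 32, 8, 34}, right has 5 {4, 35, 19, 25, 17}.
  Root 32: left subtree has 2 nodes {30, 20}, right has 2 {8, 34}.
    Root 20: left subtree has 1 node {30}, right has 0 { }.
    Root 34: left subtree has 1 node {8}, right has 0 { }.
  Root 4: left subtree has 0 nodes { }, right has 4 {35, 19, 25, 17}.
    Root 19: left subtree has 1 node {35}, right has 2 {25, 17}.
      Root 25: left subtree has 0 nodes { }, right has 1 {17}.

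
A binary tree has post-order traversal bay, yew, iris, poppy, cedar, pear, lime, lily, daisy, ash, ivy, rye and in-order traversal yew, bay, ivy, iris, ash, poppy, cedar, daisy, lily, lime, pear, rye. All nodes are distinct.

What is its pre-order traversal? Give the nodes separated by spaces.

The last element of post-order is the root; it splits in-order into left and right subtrees.
Root rye: left subtree has 11 nodes {yew, bay, ivy, iris, ash, poppy, cedar, daisy, lily, lime, pear}, right has 0 { }.
  Root ivy: left subtree has 2 nodes {yew, bay}, right has 8 {iris, ash, poppy, cedar, daisy, lily, lime, pear}.
    Root yew: left subtree has 0 nodes { }, right has 1 {bay}.
    Root ash: left subtree has 1 node {iris}, right has 6 {poppy, cedar, daisy, lily, lime, pear}.
      Root daisy: left subtree has 2 nodes {poppy, cedar}, right has 3 {lily, lime, pear}.
        Root cedar: left subtree has 1 node {poppy}, right has 0 { }.
        Root lily: left subtree has 0 nodes { }, right has 2 {lime, pear}.
          Root lime: left subtree has 0 nodes { }, right has 1 {pear}.

rye ivy yew bay ash iris daisy cedar poppy lily lime pear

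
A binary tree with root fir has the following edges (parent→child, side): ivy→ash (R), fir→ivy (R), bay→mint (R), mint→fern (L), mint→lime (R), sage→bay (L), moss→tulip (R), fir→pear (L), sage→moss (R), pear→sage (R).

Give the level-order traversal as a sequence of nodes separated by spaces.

fir pear ivy sage ash bay moss mint tulip fern lime

Level-order visits nodes level by level from the root, left to right within each level.
Level 0: fir
Level 1: pear, ivy
Level 2: sage, ash
Level 3: bay, moss
Level 4: mint, tulip
Level 5: fern, lime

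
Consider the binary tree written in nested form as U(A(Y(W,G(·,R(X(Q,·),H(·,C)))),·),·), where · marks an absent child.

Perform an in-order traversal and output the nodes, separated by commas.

In-order visits the left subtree, then the node, then the right subtree.
At U: go left to A.
  At A: go left to Y.
    At Y: go left to W.
      W is a leaf — visit W.
    Visit Y.
    At Y: go right to G.
      At G: no left child.
      Visit G.
      At G: go right to R.
        At R: go left to X.
          At X: go left to Q.
            Q is a leaf — visit Q.
          Visit X.
          At X: no right child.
        Visit R.
        At R: go right to H.
          At H: no left child.
          Visit H.
          At H: go right to C.
            C is a leaf — visit C.
  Visit A.
  At A: no right child.
Visit U.
At U: no right child.

W, Y, G, Q, X, R, H, C, A, U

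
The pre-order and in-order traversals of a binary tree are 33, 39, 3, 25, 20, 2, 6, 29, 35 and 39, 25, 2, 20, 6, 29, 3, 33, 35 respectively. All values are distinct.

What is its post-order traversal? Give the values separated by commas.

2, 29, 6, 20, 25, 3, 39, 35, 33

The first element of pre-order is the root; it splits in-order into left and right subtrees.
Root 33: left subtree has 7 nodes {39, 25, 2, 20, 6, 29, 3}, right has 1 {35}.
  Root 39: left subtree has 0 nodes { }, right has 6 {25, 2, 20, 6, 29, 3}.
    Root 3: left subtree has 5 nodes {25, 2, 20, 6, 29}, right has 0 { }.
      Root 25: left subtree has 0 nodes { }, right has 4 {2, 20, 6, 29}.
        Root 20: left subtree has 1 node {2}, right has 2 {6, 29}.
          Root 6: left subtree has 0 nodes { }, right has 1 {29}.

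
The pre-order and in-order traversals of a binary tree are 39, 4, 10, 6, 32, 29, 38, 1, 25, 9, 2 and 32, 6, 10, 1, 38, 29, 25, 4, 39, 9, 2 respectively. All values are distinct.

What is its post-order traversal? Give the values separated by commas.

32, 6, 1, 38, 25, 29, 10, 4, 2, 9, 39

The first element of pre-order is the root; it splits in-order into left and right subtrees.
Root 39: left subtree has 8 nodes {32, 6, 10, 1, 38, 29, 25, 4}, right has 2 {9, 2}.
  Root 4: left subtree has 7 nodes {32, 6, 10, 1, 38, 29, 25}, right has 0 { }.
    Root 10: left subtree has 2 nodes {32, 6}, right has 4 {1, 38, 29, 25}.
      Root 6: left subtree has 1 node {32}, right has 0 { }.
      Root 29: left subtree has 2 nodes {1, 38}, right has 1 {25}.
        Root 38: left subtree has 1 node {1}, right has 0 { }.
  Root 9: left subtree has 0 nodes { }, right has 1 {2}.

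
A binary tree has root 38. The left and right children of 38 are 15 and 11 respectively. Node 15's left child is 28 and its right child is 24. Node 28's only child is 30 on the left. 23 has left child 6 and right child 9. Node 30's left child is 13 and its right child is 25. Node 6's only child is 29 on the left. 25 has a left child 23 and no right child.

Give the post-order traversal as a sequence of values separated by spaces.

Post-order visits the left subtree, then the right subtree, then the node.
At 38: go left to 15.
  At 15: go left to 28.
    At 28: go left to 30.
      At 30: go left to 13.
        13 is a leaf — visit 13.
      At 30: go right to 25.
        At 25: go left to 23.
          At 23: go left to 6.
            At 6: go left to 29.
              29 is a leaf — visit 29.
            At 6: no right child.
            Visit 6.
          At 23: go right to 9.
            9 is a leaf — visit 9.
          Visit 23.
        At 25: no right child.
        Visit 25.
      Visit 30.
    At 28: no right child.
    Visit 28.
  At 15: go right to 24.
    24 is a leaf — visit 24.
  Visit 15.
At 38: go right to 11.
  11 is a leaf — visit 11.
Visit 38.

13 29 6 9 23 25 30 28 24 15 11 38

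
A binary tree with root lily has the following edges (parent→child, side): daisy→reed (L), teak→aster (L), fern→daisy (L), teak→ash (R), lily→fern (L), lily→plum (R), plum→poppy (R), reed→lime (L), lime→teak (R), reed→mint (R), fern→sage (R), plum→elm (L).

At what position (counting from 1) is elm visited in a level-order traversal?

Level-order visits nodes level by level from the root, left to right within each level.
Level 0: lily
Level 1: fern, plum
Level 2: daisy, sage, elm, poppy
Level 3: reed
Level 4: lime, mint
Level 5: teak
Level 6: aster, ash
Full level-order sequence: lily, fern, plum, daisy, sage, elm, poppy, reed, lime, mint, teak, aster, ash.

6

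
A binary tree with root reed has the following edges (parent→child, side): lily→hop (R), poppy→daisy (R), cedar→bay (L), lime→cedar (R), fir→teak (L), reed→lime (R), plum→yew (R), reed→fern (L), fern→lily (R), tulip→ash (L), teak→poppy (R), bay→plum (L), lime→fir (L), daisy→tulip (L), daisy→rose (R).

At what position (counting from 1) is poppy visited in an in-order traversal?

In-order visits the left subtree, then the node, then the right subtree.
At reed: go left to fern.
  At fern: no left child.
  Visit fern.
  At fern: go right to lily.
    At lily: no left child.
    Visit lily.
    At lily: go right to hop.
      hop is a leaf — visit hop.
Visit reed.
At reed: go right to lime.
  At lime: go left to fir.
    At fir: go left to teak.
      At teak: no left child.
      Visit teak.
      At teak: go right to poppy.
        At poppy: no left child.
        Visit poppy.
        At poppy: go right to daisy.
          At daisy: go left to tulip.
            At tulip: go left to ash.
              ash is a leaf — visit ash.
            Visit tulip.
            At tulip: no right child.
          Visit daisy.
          At daisy: go right to rose.
            rose is a leaf — visit rose.
    Visit fir.
    At fir: no right child.
  Visit lime.
  At lime: go right to cedar.
    At cedar: go left to bay.
      At bay: go left to plum.
        At plum: no left child.
        Visit plum.
        At plum: go right to yew.
          yew is a leaf — visit yew.
      Visit bay.
      At bay: no right child.
    Visit cedar.
    At cedar: no right child.
Full in-order sequence: fern, lily, hop, reed, teak, poppy, ash, tulip, daisy, rose, fir, lime, plum, yew, bay, cedar.

6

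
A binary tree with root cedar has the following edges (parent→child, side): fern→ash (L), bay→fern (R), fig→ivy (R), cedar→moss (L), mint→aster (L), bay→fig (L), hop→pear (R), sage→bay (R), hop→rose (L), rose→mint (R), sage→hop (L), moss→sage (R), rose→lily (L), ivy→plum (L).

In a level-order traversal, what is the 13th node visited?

ash

Level-order visits nodes level by level from the root, left to right within each level.
Level 0: cedar
Level 1: moss
Level 2: sage
Level 3: hop, bay
Level 4: rose, pear, fig, fern
Level 5: lily, mint, ivy, ash
Level 6: aster, plum
Full level-order sequence: cedar, moss, sage, hop, bay, rose, pear, fig, fern, lily, mint, ivy, ash, aster, plum.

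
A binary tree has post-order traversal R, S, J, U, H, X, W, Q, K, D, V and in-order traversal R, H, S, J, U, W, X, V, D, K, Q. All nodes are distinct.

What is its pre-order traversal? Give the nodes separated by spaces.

V W H R U J S X D K Q

The last element of post-order is the root; it splits in-order into left and right subtrees.
Root V: left subtree has 7 nodes {R, H, S, J, U, W, X}, right has 3 {D, K, Q}.
  Root W: left subtree has 5 nodes {R, H, S, J, U}, right has 1 {X}.
    Root H: left subtree has 1 node {R}, right has 3 {S, J, U}.
      Root U: left subtree has 2 nodes {S, J}, right has 0 { }.
        Root J: left subtree has 1 node {S}, right has 0 { }.
  Root D: left subtree has 0 nodes { }, right has 2 {K, Q}.
    Root K: left subtree has 0 nodes { }, right has 1 {Q}.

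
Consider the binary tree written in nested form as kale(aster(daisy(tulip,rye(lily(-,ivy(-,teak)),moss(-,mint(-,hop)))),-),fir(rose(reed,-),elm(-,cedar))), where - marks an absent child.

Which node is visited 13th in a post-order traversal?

Post-order visits the left subtree, then the right subtree, then the node.
At kale: go left to aster.
  At aster: go left to daisy.
    At daisy: go left to tulip.
      tulip is a leaf — visit tulip.
    At daisy: go right to rye.
      At rye: go left to lily.
        At lily: no left child.
        At lily: go right to ivy.
          At ivy: no left child.
          At ivy: go right to teak.
            teak is a leaf — visit teak.
          Visit ivy.
        Visit lily.
      At rye: go right to moss.
        At moss: no left child.
        At moss: go right to mint.
          At mint: no left child.
          At mint: go right to hop.
            hop is a leaf — visit hop.
          Visit mint.
        Visit moss.
      Visit rye.
    Visit daisy.
  At aster: no right child.
  Visit aster.
At kale: go right to fir.
  At fir: go left to rose.
    At rose: go left to reed.
      reed is a leaf — visit reed.
    At rose: no right child.
    Visit rose.
  At fir: go right to elm.
    At elm: no left child.
    At elm: go right to cedar.
      cedar is a leaf — visit cedar.
    Visit elm.
  Visit fir.
Visit kale.
Full post-order sequence: tulip, teak, ivy, lily, hop, mint, moss, rye, daisy, aster, reed, rose, cedar, elm, fir, kale.

cedar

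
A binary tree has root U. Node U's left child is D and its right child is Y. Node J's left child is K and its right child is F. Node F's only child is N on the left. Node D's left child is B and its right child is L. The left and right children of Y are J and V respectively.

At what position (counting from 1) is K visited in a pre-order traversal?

Pre-order visits the node, then its left subtree, then its right subtree.
Visit U.
At U: go left to D.
  Visit D.
  At D: go left to B.
    B is a leaf — visit B.
  At D: go right to L.
    L is a leaf — visit L.
At U: go right to Y.
  Visit Y.
  At Y: go left to J.
    Visit J.
    At J: go left to K.
      K is a leaf — visit K.
    At J: go right to F.
      Visit F.
      At F: go left to N.
        N is a leaf — visit N.
      At F: no right child.
  At Y: go right to V.
    V is a leaf — visit V.
Full pre-order sequence: U, D, B, L, Y, J, K, F, N, V.

7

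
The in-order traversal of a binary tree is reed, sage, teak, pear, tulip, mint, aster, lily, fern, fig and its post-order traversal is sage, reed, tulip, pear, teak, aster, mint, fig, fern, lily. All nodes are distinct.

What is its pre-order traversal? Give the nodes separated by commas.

lily, mint, teak, reed, sage, pear, tulip, aster, fern, fig

The last element of post-order is the root; it splits in-order into left and right subtrees.
Root lily: left subtree has 7 nodes {reed, sage, teak, pear, tulip, mint, aster}, right has 2 {fern, fig}.
  Root mint: left subtree has 5 nodes {reed, sage, teak, pear, tulip}, right has 1 {aster}.
    Root teak: left subtree has 2 nodes {reed, sage}, right has 2 {pear, tulip}.
      Root reed: left subtree has 0 nodes { }, right has 1 {sage}.
      Root pear: left subtree has 0 nodes { }, right has 1 {tulip}.
  Root fern: left subtree has 0 nodes { }, right has 1 {fig}.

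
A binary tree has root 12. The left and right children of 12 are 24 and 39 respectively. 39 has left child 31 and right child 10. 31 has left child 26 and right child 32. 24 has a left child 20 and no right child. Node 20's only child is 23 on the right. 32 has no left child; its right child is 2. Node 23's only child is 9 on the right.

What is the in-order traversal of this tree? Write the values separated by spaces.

In-order visits the left subtree, then the node, then the right subtree.
At 12: go left to 24.
  At 24: go left to 20.
    At 20: no left child.
    Visit 20.
    At 20: go right to 23.
      At 23: no left child.
      Visit 23.
      At 23: go right to 9.
        9 is a leaf — visit 9.
  Visit 24.
  At 24: no right child.
Visit 12.
At 12: go right to 39.
  At 39: go left to 31.
    At 31: go left to 26.
      26 is a leaf — visit 26.
    Visit 31.
    At 31: go right to 32.
      At 32: no left child.
      Visit 32.
      At 32: go right to 2.
        2 is a leaf — visit 2.
  Visit 39.
  At 39: go right to 10.
    10 is a leaf — visit 10.

20 23 9 24 12 26 31 32 2 39 10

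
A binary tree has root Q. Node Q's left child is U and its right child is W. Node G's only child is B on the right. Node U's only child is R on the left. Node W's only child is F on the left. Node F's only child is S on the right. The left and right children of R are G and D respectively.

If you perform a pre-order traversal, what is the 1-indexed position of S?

Pre-order visits the node, then its left subtree, then its right subtree.
Visit Q.
At Q: go left to U.
  Visit U.
  At U: go left to R.
    Visit R.
    At R: go left to G.
      Visit G.
      At G: no left child.
      At G: go right to B.
        B is a leaf — visit B.
    At R: go right to D.
      D is a leaf — visit D.
  At U: no right child.
At Q: go right to W.
  Visit W.
  At W: go left to F.
    Visit F.
    At F: no left child.
    At F: go right to S.
      S is a leaf — visit S.
  At W: no right child.
Full pre-order sequence: Q, U, R, G, B, D, W, F, S.

9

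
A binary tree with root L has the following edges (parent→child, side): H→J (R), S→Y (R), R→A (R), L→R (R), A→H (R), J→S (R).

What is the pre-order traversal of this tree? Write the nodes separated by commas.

Pre-order visits the node, then its left subtree, then its right subtree.
Visit L.
At L: no left child.
At L: go right to R.
  Visit R.
  At R: no left child.
  At R: go right to A.
    Visit A.
    At A: no left child.
    At A: go right to H.
      Visit H.
      At H: no left child.
      At H: go right to J.
        Visit J.
        At J: no left child.
        At J: go right to S.
          Visit S.
          At S: no left child.
          At S: go right to Y.
            Y is a leaf — visit Y.

L, R, A, H, J, S, Y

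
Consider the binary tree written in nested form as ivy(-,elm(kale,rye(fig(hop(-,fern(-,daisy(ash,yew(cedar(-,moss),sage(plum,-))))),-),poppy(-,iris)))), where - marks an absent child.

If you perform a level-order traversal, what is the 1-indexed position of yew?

Level-order visits nodes level by level from the root, left to right within each level.
Level 0: ivy
Level 1: elm
Level 2: kale, rye
Level 3: fig, poppy
Level 4: hop, iris
Level 5: fern
Level 6: daisy
Level 7: ash, yew
Level 8: cedar, sage
Level 9: moss, plum
Full level-order sequence: ivy, elm, kale, rye, fig, poppy, hop, iris, fern, daisy, ash, yew, cedar, sage, moss, plum.

12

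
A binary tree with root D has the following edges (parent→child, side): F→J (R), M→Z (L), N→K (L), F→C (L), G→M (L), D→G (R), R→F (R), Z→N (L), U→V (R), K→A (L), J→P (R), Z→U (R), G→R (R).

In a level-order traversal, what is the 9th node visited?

C

Level-order visits nodes level by level from the root, left to right within each level.
Level 0: D
Level 1: G
Level 2: M, R
Level 3: Z, F
Level 4: N, U, C, J
Level 5: K, V, P
Level 6: A
Full level-order sequence: D, G, M, R, Z, F, N, U, C, J, K, V, P, A.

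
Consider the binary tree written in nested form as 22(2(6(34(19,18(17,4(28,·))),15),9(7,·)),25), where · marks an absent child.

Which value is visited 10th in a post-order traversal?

Post-order visits the left subtree, then the right subtree, then the node.
At 22: go left to 2.
  At 2: go left to 6.
    At 6: go left to 34.
      At 34: go left to 19.
        19 is a leaf — visit 19.
      At 34: go right to 18.
        At 18: go left to 17.
          17 is a leaf — visit 17.
        At 18: go right to 4.
          At 4: go left to 28.
            28 is a leaf — visit 28.
          At 4: no right child.
          Visit 4.
        Visit 18.
      Visit 34.
    At 6: go right to 15.
      15 is a leaf — visit 15.
    Visit 6.
  At 2: go right to 9.
    At 9: go left to 7.
      7 is a leaf — visit 7.
    At 9: no right child.
    Visit 9.
  Visit 2.
At 22: go right to 25.
  25 is a leaf — visit 25.
Visit 22.
Full post-order sequence: 19, 17, 28, 4, 18, 34, 15, 6, 7, 9, 2, 25, 22.

9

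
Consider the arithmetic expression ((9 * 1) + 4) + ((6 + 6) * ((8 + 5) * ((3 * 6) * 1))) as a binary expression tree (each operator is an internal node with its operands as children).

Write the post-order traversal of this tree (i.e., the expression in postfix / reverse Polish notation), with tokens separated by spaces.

9 1 * 4 + 6 6 + 8 5 + 3 6 * 1 * * * +

Post-order on an expression tree gives postfix notation: for each operator, emit left operand, right operand, then the operator.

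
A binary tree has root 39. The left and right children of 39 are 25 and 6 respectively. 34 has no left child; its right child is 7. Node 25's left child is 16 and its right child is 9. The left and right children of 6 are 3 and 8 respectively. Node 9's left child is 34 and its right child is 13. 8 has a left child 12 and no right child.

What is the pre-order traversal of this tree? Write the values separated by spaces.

39 25 16 9 34 7 13 6 3 8 12

Pre-order visits the node, then its left subtree, then its right subtree.
Visit 39.
At 39: go left to 25.
  Visit 25.
  At 25: go left to 16.
    16 is a leaf — visit 16.
  At 25: go right to 9.
    Visit 9.
    At 9: go left to 34.
      Visit 34.
      At 34: no left child.
      At 34: go right to 7.
        7 is a leaf — visit 7.
    At 9: go right to 13.
      13 is a leaf — visit 13.
At 39: go right to 6.
  Visit 6.
  At 6: go left to 3.
    3 is a leaf — visit 3.
  At 6: go right to 8.
    Visit 8.
    At 8: go left to 12.
      12 is a leaf — visit 12.
    At 8: no right child.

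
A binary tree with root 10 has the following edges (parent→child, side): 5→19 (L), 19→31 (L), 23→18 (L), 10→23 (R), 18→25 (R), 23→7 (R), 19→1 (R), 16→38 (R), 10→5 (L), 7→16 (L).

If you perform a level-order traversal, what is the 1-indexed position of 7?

6

Level-order visits nodes level by level from the root, left to right within each level.
Level 0: 10
Level 1: 5, 23
Level 2: 19, 18, 7
Level 3: 31, 1, 25, 16
Level 4: 38
Full level-order sequence: 10, 5, 23, 19, 18, 7, 31, 1, 25, 16, 38.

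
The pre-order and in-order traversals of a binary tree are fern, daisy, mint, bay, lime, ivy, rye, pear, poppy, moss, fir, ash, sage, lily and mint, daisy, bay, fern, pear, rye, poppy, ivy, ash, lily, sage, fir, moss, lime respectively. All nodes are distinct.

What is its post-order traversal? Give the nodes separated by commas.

mint, bay, daisy, pear, poppy, rye, lily, sage, ash, fir, moss, ivy, lime, fern

The first element of pre-order is the root; it splits in-order into left and right subtrees.
Root fern: left subtree has 3 nodes {mint, daisy, bay}, right has 10 {pear, rye, poppy, ivy, ash, lily, sage, fir, moss, lime}.
  Root daisy: left subtree has 1 node {mint}, right has 1 {bay}.
  Root lime: left subtree has 9 nodes {pear, rye, poppy, ivy, ash, lily, sage, fir, moss}, right has 0 { }.
    Root ivy: left subtree has 3 nodes {pear, rye, poppy}, right has 5 {ash, lily, sage, fir, moss}.
      Root rye: left subtree has 1 node {pear}, right has 1 {poppy}.
      Root moss: left subtree has 4 nodes {ash, lily, sage, fir}, right has 0 { }.
        Root fir: left subtree has 3 nodes {ash, lily, sage}, right has 0 { }.
          Root ash: left subtree has 0 nodes { }, right has 2 {lily, sage}.
            Root sage: left subtree has 1 node {lily}, right has 0 { }.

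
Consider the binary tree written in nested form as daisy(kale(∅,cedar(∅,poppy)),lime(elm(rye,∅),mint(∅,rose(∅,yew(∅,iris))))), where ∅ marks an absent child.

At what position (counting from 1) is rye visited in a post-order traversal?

Post-order visits the left subtree, then the right subtree, then the node.
At daisy: go left to kale.
  At kale: no left child.
  At kale: go right to cedar.
    At cedar: no left child.
    At cedar: go right to poppy.
      poppy is a leaf — visit poppy.
    Visit cedar.
  Visit kale.
At daisy: go right to lime.
  At lime: go left to elm.
    At elm: go left to rye.
      rye is a leaf — visit rye.
    At elm: no right child.
    Visit elm.
  At lime: go right to mint.
    At mint: no left child.
    At mint: go right to rose.
      At rose: no left child.
      At rose: go right to yew.
        At yew: no left child.
        At yew: go right to iris.
          iris is a leaf — visit iris.
        Visit yew.
      Visit rose.
    Visit mint.
  Visit lime.
Visit daisy.
Full post-order sequence: poppy, cedar, kale, rye, elm, iris, yew, rose, mint, lime, daisy.

4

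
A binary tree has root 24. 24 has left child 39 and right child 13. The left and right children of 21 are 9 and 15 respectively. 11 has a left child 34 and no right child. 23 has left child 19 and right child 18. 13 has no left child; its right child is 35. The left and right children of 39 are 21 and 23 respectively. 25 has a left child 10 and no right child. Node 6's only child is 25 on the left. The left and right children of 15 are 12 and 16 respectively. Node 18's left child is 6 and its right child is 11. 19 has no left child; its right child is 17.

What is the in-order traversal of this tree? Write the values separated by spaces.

In-order visits the left subtree, then the node, then the right subtree.
At 24: go left to 39.
  At 39: go left to 21.
    At 21: go left to 9.
      9 is a leaf — visit 9.
    Visit 21.
    At 21: go right to 15.
      At 15: go left to 12.
        12 is a leaf — visit 12.
      Visit 15.
      At 15: go right to 16.
        16 is a leaf — visit 16.
  Visit 39.
  At 39: go right to 23.
    At 23: go left to 19.
      At 19: no left child.
      Visit 19.
      At 19: go right to 17.
        17 is a leaf — visit 17.
    Visit 23.
    At 23: go right to 18.
      At 18: go left to 6.
        At 6: go left to 25.
          At 25: go left to 10.
            10 is a leaf — visit 10.
          Visit 25.
          At 25: no right child.
        Visit 6.
        At 6: no right child.
      Visit 18.
      At 18: go right to 11.
        At 11: go left to 34.
          34 is a leaf — visit 34.
        Visit 11.
        At 11: no right child.
Visit 24.
At 24: go right to 13.
  At 13: no left child.
  Visit 13.
  At 13: go right to 35.
    35 is a leaf — visit 35.

9 21 12 15 16 39 19 17 23 10 25 6 18 34 11 24 13 35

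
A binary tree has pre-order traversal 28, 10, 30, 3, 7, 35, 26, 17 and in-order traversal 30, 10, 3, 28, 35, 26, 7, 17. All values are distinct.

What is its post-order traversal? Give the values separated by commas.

30, 3, 10, 26, 35, 17, 7, 28

The first element of pre-order is the root; it splits in-order into left and right subtrees.
Root 28: left subtree has 3 nodes {30, 10, 3}, right has 4 {35, 26, 7, 17}.
  Root 10: left subtree has 1 node {30}, right has 1 {3}.
  Root 7: left subtree has 2 nodes {35, 26}, right has 1 {17}.
    Root 35: left subtree has 0 nodes { }, right has 1 {26}.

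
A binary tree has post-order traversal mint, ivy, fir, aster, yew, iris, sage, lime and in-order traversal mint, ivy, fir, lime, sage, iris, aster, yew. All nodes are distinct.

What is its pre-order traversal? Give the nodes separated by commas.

lime, fir, ivy, mint, sage, iris, yew, aster

The last element of post-order is the root; it splits in-order into left and right subtrees.
Root lime: left subtree has 3 nodes {mint, ivy, fir}, right has 4 {sage, iris, aster, yew}.
  Root fir: left subtree has 2 nodes {mint, ivy}, right has 0 { }.
    Root ivy: left subtree has 1 node {mint}, right has 0 { }.
  Root sage: left subtree has 0 nodes { }, right has 3 {iris, aster, yew}.
    Root iris: left subtree has 0 nodes { }, right has 2 {aster, yew}.
      Root yew: left subtree has 1 node {aster}, right has 0 { }.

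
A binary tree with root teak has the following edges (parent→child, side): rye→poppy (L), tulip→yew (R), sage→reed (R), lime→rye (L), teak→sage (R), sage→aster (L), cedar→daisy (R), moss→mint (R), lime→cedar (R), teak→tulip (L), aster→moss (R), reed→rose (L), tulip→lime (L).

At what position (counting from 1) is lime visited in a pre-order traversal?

3

Pre-order visits the node, then its left subtree, then its right subtree.
Visit teak.
At teak: go left to tulip.
  Visit tulip.
  At tulip: go left to lime.
    Visit lime.
    At lime: go left to rye.
      Visit rye.
      At rye: go left to poppy.
        poppy is a leaf — visit poppy.
      At rye: no right child.
    At lime: go right to cedar.
      Visit cedar.
      At cedar: no left child.
      At cedar: go right to daisy.
        daisy is a leaf — visit daisy.
  At tulip: go right to yew.
    yew is a leaf — visit yew.
At teak: go right to sage.
  Visit sage.
  At sage: go left to aster.
    Visit aster.
    At aster: no left child.
    At aster: go right to moss.
      Visit moss.
      At moss: no left child.
      At moss: go right to mint.
        mint is a leaf — visit mint.
  At sage: go right to reed.
    Visit reed.
    At reed: go left to rose.
      rose is a leaf — visit rose.
    At reed: no right child.
Full pre-order sequence: teak, tulip, lime, rye, poppy, cedar, daisy, yew, sage, aster, moss, mint, reed, rose.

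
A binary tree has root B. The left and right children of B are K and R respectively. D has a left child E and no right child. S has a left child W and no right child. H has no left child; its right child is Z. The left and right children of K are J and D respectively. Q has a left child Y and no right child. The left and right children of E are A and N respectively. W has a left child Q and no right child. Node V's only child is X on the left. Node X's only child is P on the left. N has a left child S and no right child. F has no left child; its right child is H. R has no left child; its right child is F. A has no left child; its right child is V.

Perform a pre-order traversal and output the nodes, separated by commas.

Pre-order visits the node, then its left subtree, then its right subtree.
Visit B.
At B: go left to K.
  Visit K.
  At K: go left to J.
    J is a leaf — visit J.
  At K: go right to D.
    Visit D.
    At D: go left to E.
      Visit E.
      At E: go left to A.
        Visit A.
        At A: no left child.
        At A: go right to V.
          Visit V.
          At V: go left to X.
            Visit X.
            At X: go left to P.
              P is a leaf — visit P.
            At X: no right child.
          At V: no right child.
      At E: go right to N.
        Visit N.
        At N: go left to S.
          Visit S.
          At S: go left to W.
            Visit W.
            At W: go left to Q.
              Visit Q.
              At Q: go left to Y.
                Y is a leaf — visit Y.
              At Q: no right child.
            At W: no right child.
          At S: no right child.
        At N: no right child.
    At D: no right child.
At B: go right to R.
  Visit R.
  At R: no left child.
  At R: go right to F.
    Visit F.
    At F: no left child.
    At F: go right to H.
      Visit H.
      At H: no left child.
      At H: go right to Z.
        Z is a leaf — visit Z.

B, K, J, D, E, A, V, X, P, N, S, W, Q, Y, R, F, H, Z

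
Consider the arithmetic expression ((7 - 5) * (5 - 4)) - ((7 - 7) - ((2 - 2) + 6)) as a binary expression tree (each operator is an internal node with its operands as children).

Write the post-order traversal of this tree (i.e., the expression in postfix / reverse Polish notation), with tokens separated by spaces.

Post-order on an expression tree gives postfix notation: for each operator, emit left operand, right operand, then the operator.

7 5 - 5 4 - * 7 7 - 2 2 - 6 + - -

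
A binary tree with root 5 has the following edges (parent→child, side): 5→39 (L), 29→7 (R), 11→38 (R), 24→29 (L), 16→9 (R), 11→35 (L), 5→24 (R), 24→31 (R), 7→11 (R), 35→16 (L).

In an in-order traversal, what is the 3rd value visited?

In-order visits the left subtree, then the node, then the right subtree.
At 5: go left to 39.
  39 is a leaf — visit 39.
Visit 5.
At 5: go right to 24.
  At 24: go left to 29.
    At 29: no left child.
    Visit 29.
    At 29: go right to 7.
      At 7: no left child.
      Visit 7.
      At 7: go right to 11.
        At 11: go left to 35.
          At 35: go left to 16.
            At 16: no left child.
            Visit 16.
            At 16: go right to 9.
              9 is a leaf — visit 9.
          Visit 35.
          At 35: no right child.
        Visit 11.
        At 11: go right to 38.
          38 is a leaf — visit 38.
  Visit 24.
  At 24: go right to 31.
    31 is a leaf — visit 31.
Full in-order sequence: 39, 5, 29, 7, 16, 9, 35, 11, 38, 24, 31.

29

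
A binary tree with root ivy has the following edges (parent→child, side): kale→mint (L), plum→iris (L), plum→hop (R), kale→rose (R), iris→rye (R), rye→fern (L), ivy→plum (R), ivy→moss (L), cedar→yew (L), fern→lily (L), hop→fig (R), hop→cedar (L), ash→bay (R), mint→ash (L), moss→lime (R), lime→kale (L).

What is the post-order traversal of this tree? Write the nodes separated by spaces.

bay ash mint rose kale lime moss lily fern rye iris yew cedar fig hop plum ivy

Post-order visits the left subtree, then the right subtree, then the node.
At ivy: go left to moss.
  At moss: no left child.
  At moss: go right to lime.
    At lime: go left to kale.
      At kale: go left to mint.
        At mint: go left to ash.
          At ash: no left child.
          At ash: go right to bay.
            bay is a leaf — visit bay.
          Visit ash.
        At mint: no right child.
        Visit mint.
      At kale: go right to rose.
        rose is a leaf — visit rose.
      Visit kale.
    At lime: no right child.
    Visit lime.
  Visit moss.
At ivy: go right to plum.
  At plum: go left to iris.
    At iris: no left child.
    At iris: go right to rye.
      At rye: go left to fern.
        At fern: go left to lily.
          lily is a leaf — visit lily.
        At fern: no right child.
        Visit fern.
      At rye: no right child.
      Visit rye.
    Visit iris.
  At plum: go right to hop.
    At hop: go left to cedar.
      At cedar: go left to yew.
        yew is a leaf — visit yew.
      At cedar: no right child.
      Visit cedar.
    At hop: go right to fig.
      fig is a leaf — visit fig.
    Visit hop.
  Visit plum.
Visit ivy.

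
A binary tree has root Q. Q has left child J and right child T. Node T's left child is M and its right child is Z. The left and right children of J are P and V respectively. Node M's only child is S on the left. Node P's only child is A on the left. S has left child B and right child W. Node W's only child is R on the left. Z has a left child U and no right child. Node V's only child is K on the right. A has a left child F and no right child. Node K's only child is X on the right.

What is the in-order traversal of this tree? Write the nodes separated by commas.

F, A, P, J, V, K, X, Q, B, S, R, W, M, T, U, Z

In-order visits the left subtree, then the node, then the right subtree.
At Q: go left to J.
  At J: go left to P.
    At P: go left to A.
      At A: go left to F.
        F is a leaf — visit F.
      Visit A.
      At A: no right child.
    Visit P.
    At P: no right child.
  Visit J.
  At J: go right to V.
    At V: no left child.
    Visit V.
    At V: go right to K.
      At K: no left child.
      Visit K.
      At K: go right to X.
        X is a leaf — visit X.
Visit Q.
At Q: go right to T.
  At T: go left to M.
    At M: go left to S.
      At S: go left to B.
        B is a leaf — visit B.
      Visit S.
      At S: go right to W.
        At W: go left to R.
          R is a leaf — visit R.
        Visit W.
        At W: no right child.
    Visit M.
    At M: no right child.
  Visit T.
  At T: go right to Z.
    At Z: go left to U.
      U is a leaf — visit U.
    Visit Z.
    At Z: no right child.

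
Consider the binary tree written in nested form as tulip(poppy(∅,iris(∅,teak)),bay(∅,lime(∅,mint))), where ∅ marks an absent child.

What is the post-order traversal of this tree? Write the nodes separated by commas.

Post-order visits the left subtree, then the right subtree, then the node.
At tulip: go left to poppy.
  At poppy: no left child.
  At poppy: go right to iris.
    At iris: no left child.
    At iris: go right to teak.
      teak is a leaf — visit teak.
    Visit iris.
  Visit poppy.
At tulip: go right to bay.
  At bay: no left child.
  At bay: go right to lime.
    At lime: no left child.
    At lime: go right to mint.
      mint is a leaf — visit mint.
    Visit lime.
  Visit bay.
Visit tulip.

teak, iris, poppy, mint, lime, bay, tulip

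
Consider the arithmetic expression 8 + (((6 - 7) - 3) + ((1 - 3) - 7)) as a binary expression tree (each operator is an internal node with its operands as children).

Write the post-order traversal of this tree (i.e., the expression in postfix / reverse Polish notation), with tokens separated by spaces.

Post-order on an expression tree gives postfix notation: for each operator, emit left operand, right operand, then the operator.

8 6 7 - 3 - 1 3 - 7 - + +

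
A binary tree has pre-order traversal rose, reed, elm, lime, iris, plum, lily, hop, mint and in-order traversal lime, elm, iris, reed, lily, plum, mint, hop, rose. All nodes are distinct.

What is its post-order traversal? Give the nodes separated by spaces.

lime iris elm lily mint hop plum reed rose

The first element of pre-order is the root; it splits in-order into left and right subtrees.
Root rose: left subtree has 8 nodes {lime, elm, iris, reed, lily, plum, mint, hop}, right has 0 { }.
  Root reed: left subtree has 3 nodes {lime, elm, iris}, right has 4 {lily, plum, mint, hop}.
    Root elm: left subtree has 1 node {lime}, right has 1 {iris}.
    Root plum: left subtree has 1 node {lily}, right has 2 {mint, hop}.
      Root hop: left subtree has 1 node {mint}, right has 0 { }.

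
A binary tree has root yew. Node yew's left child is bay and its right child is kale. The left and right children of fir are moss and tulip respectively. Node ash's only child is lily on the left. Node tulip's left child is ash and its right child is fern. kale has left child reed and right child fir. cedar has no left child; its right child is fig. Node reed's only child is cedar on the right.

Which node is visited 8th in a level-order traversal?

Level-order visits nodes level by level from the root, left to right within each level.
Level 0: yew
Level 1: bay, kale
Level 2: reed, fir
Level 3: cedar, moss, tulip
Level 4: fig, ash, fern
Level 5: lily
Full level-order sequence: yew, bay, kale, reed, fir, cedar, moss, tulip, fig, ash, fern, lily.

tulip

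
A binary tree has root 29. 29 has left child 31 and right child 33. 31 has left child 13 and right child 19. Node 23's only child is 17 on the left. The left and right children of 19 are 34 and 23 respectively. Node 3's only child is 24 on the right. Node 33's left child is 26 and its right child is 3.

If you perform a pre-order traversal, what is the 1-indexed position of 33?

8

Pre-order visits the node, then its left subtree, then its right subtree.
Visit 29.
At 29: go left to 31.
  Visit 31.
  At 31: go left to 13.
    13 is a leaf — visit 13.
  At 31: go right to 19.
    Visit 19.
    At 19: go left to 34.
      34 is a leaf — visit 34.
    At 19: go right to 23.
      Visit 23.
      At 23: go left to 17.
        17 is a leaf — visit 17.
      At 23: no right child.
At 29: go right to 33.
  Visit 33.
  At 33: go left to 26.
    26 is a leaf — visit 26.
  At 33: go right to 3.
    Visit 3.
    At 3: no left child.
    At 3: go right to 24.
      24 is a leaf — visit 24.
Full pre-order sequence: 29, 31, 13, 19, 34, 23, 17, 33, 26, 3, 24.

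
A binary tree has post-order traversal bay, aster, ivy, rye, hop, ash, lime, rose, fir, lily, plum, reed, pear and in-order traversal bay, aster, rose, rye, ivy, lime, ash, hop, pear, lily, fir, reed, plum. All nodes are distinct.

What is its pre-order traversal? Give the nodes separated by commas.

pear, rose, aster, bay, lime, rye, ivy, ash, hop, reed, lily, fir, plum

The last element of post-order is the root; it splits in-order into left and right subtrees.
Root pear: left subtree has 8 nodes {bay, aster, rose, rye, ivy, lime, ash, hop}, right has 4 {lily, fir, reed, plum}.
  Root rose: left subtree has 2 nodes {bay, aster}, right has 5 {rye, ivy, lime, ash, hop}.
    Root aster: left subtree has 1 node {bay}, right has 0 { }.
    Root lime: left subtree has 2 nodes {rye, ivy}, right has 2 {ash, hop}.
      Root rye: left subtree has 0 nodes { }, right has 1 {ivy}.
      Root ash: left subtree has 0 nodes { }, right has 1 {hop}.
  Root reed: left subtree has 2 nodes {lily, fir}, right has 1 {plum}.
    Root lily: left subtree has 0 nodes { }, right has 1 {fir}.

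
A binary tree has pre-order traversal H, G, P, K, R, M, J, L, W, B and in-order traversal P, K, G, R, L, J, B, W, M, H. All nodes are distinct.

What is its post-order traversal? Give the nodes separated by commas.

The first element of pre-order is the root; it splits in-order into left and right subtrees.
Root H: left subtree has 9 nodes {P, K, G, R, L, J, B, W, M}, right has 0 { }.
  Root G: left subtree has 2 nodes {P, K}, right has 6 {R, L, J, B, W, M}.
    Root P: left subtree has 0 nodes { }, right has 1 {K}.
    Root R: left subtree has 0 nodes { }, right has 5 {L, J, B, W, M}.
      Root M: left subtree has 4 nodes {L, J, B, W}, right has 0 { }.
        Root J: left subtree has 1 node {L}, right has 2 {B, W}.
          Root W: left subtree has 1 node {B}, right has 0 { }.

K, P, L, B, W, J, M, R, G, H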